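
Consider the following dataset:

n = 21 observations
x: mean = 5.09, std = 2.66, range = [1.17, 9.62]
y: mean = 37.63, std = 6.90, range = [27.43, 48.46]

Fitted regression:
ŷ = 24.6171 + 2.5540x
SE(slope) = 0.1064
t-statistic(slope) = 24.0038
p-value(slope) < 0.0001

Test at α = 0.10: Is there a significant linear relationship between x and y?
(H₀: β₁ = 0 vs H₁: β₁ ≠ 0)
Reject H₀: p-value < 0.0001 < α = 0.10. The linear relationship is significant at the 10% level.

Hypothesis test for the slope coefficient:

H₀: β₁ = 0 (no linear relationship)
H₁: β₁ ≠ 0 (linear relationship exists)

Test statistic: t = β̂₁ / SE(β̂₁) = 2.5540 / 0.1064 = 24.0038

p < 0.0001: how often a slope estimate this far from 0 (in SE units) would arise by chance if β₁ were truly 0.

Decision rule: reject H₀ if p-value < α.
p-value < 0.0001 < α = 0.10 → reject H₀.

At α = 0.10 the data do provide convincing evidence of a nonzero slope.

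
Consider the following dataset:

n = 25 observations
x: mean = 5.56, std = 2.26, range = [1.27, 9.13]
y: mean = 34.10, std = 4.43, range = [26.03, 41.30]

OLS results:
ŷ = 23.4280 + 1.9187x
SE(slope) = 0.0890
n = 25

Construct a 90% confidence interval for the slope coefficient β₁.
The 90% CI for β₁ is (1.7662, 2.0712)

Confidence interval for the slope:

The 90% CI for β₁ is: β̂₁ ± t*(α/2, n-2) × SE(β̂₁)

Step 1: Find critical t-value
- Confidence level = 0.9
- Degrees of freedom = n - 2 = 25 - 2 = 23
- t*(α/2, 23) = 1.7139

Step 2: Calculate margin of error
Margin = 1.7139 × 0.0890 = 0.1525

Step 3: Construct interval
CI = 1.9187 ± 0.1525
CI = (1.7662, 2.0712)

Interpretation: intervals built this way capture the true β₁ in 90% of repeated samples; here the plausible range for the per-unit effect of x on y is 1.7662 to 2.0712.
Both endpoints are positive, so the data support a genuinely positive slope at this confidence level.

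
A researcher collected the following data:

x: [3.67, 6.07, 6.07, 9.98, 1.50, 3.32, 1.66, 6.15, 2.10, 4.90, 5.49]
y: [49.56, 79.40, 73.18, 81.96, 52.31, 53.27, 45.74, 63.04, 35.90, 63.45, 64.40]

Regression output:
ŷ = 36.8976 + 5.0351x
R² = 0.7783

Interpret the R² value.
About 77.83% of the variability in y is accounted for by the regression on x (R² = 0.7783) — a strong linear fit.

The coefficient of determination R² is the fraction of the total variation in y that the fitted line accounts for.

Here R² = 0.7783:
- Explained: 77.83% of the variation in y
- Unexplained (residual): 100% − 77.83% = 22.17%
- Rule of thumb (below 0.3 weak; 0.3 to below 0.7 moderate; 0.7 and above strong) → strong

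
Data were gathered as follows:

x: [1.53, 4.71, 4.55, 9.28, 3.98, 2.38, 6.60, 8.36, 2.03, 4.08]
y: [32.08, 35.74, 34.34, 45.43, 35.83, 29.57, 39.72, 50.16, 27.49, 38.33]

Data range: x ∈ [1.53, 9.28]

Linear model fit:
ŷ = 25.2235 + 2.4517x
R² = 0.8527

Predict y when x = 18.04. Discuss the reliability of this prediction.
ŷ = 69.4522, but this is extrapolation (above the data range [1.53, 9.28]) and may be unreliable.

Prediction calculation:
ŷ = 25.2235 + 2.4517 × 18.04
ŷ = 69.4522

Reliability:
- Data range: x ∈ [1.53, 9.28]
- Prediction point: x = 18.04 is 8.76 units above the observed range → this is EXTRAPOLATION, not interpolation

Why that matters here:
- There are no observations near this x to validate the fitted line there
- The standard error of prediction grows with (x − x̄)², and x = 18.04 is far from x̄ = 4.75

Report the number if required, but flag clearly that it is an extrapolation.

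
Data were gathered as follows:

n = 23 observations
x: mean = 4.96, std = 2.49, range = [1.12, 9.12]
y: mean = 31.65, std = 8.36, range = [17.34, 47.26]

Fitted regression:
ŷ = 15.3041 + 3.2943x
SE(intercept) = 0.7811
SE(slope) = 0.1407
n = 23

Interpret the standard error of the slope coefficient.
SE(slope) = 0.1407 measures the uncertainty in the estimated slope. The coefficient is estimated precisely (SE/|β̂₁| = 4.3%).

What SE measures:
- The standard error quantifies the sampling variability of the coefficient estimate
- It is the estimated standard deviation of β̂₁ across hypothetical repeated samples of the same size
- Smaller SE → more precise estimate

Relative precision:
- SE / |β̂₁| = 0.1407 / 3.2943 = 4.3%
- Rule of thumb (under 20%: precise; 20% to under 50%: moderately precise; 50% or more: imprecise) → precise

Link to the t-test: t = β̂₁ / SE(β̂₁) = 3.2943 / 0.1407 = 23.4136, the statistic for H₀: β₁ = 0.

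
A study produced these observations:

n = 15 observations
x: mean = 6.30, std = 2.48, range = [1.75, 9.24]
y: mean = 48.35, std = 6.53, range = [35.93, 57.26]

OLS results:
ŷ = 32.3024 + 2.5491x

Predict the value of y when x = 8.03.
ŷ = 52.7717

x = 8.03 lies inside the observed range [1.75, 9.24], so the fitted equation applies directly:

ŷ = 32.3024 + 2.5491 × 8.03
ŷ = 32.3024 + 20.4693
ŷ = 52.7717

This is a point prediction; actual observations scatter around it by roughly the residual standard deviation.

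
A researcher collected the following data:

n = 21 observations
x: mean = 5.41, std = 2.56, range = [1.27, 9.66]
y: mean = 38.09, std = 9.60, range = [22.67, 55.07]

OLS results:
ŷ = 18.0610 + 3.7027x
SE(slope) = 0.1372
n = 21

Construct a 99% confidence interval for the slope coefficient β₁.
The 99% CI for β₁ is (3.3102, 4.0952)

Confidence interval for the slope:

The 99% CI for β₁ is: β̂₁ ± t*(α/2, n-2) × SE(β̂₁)

Step 1: Find critical t-value
- Confidence level = 0.99
- Degrees of freedom = n - 2 = 21 - 2 = 19
- t*(α/2, 19) = 2.8609

Step 2: Calculate margin of error
Margin = 2.8609 × 0.1372 = 0.3925

Step 3: Construct interval
CI = 3.7027 ± 0.3925
CI = (3.3102, 4.0952)

Interpretation: intervals built this way capture the true β₁ in 99% of repeated samples; here the plausible range for the per-unit effect of x on y is 3.3102 to 4.0952.
Since 0 is outside the interval, a two-sided test at α = 0.01 would reject H₀: β₁ = 0.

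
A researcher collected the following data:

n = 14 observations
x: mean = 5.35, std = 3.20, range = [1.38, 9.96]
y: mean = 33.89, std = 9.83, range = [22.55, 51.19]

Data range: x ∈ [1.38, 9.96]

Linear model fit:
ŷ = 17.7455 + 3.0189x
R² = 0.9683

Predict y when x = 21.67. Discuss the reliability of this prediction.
ŷ = 83.1651, but this is extrapolation (above the data range [1.38, 9.96]) and may be unreliable.

Prediction calculation:
ŷ = 17.7455 + 3.0189 × 21.67
ŷ = 83.1651

Reliability:
- Data range: x ∈ [1.38, 9.96]
- Prediction point: x = 21.67 is 11.71 units above the observed range → this is EXTRAPOLATION, not interpolation

Why that matters here:
- The standard error of prediction grows with (x − x̄)², and x = 21.67 is far from x̄ = 5.35
- The linear relationship may not hold outside the observed range

A defensible statement: 'if the linear trend continued to x = 21.67, y would be about 83.1651' — the premise is untested.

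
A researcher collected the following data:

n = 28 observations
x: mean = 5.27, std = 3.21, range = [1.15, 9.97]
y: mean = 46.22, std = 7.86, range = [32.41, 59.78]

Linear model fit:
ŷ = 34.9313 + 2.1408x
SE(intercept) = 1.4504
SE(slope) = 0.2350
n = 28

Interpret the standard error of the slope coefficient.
The slope 2.1408 is pinned down to within about ±0.2350 (one SE) by these data — relative uncertainty 11.0%, i.e. precise.

What SE measures:
- The standard error quantifies the sampling variability of the coefficient estimate
- It is the estimated standard deviation of β̂₁ across hypothetical repeated samples of the same size
- Smaller SE → more precise estimate

Relative precision:
- SE / |β̂₁| = 0.2350 / 2.1408 = 11.0%
- Rule of thumb (under 20%: precise; 20% to under 50%: moderately precise; 50% or more: imprecise) → precise

Link to the t-test: t = β̂₁ / SE(β̂₁) = 2.1408 / 0.2350 = 9.1098, the statistic for H₀: β₁ = 0.

What drives SE(β̂₁): larger n (here n = 28) → smaller SE; more residual scatter → larger SE; wider spread of x values → smaller SE.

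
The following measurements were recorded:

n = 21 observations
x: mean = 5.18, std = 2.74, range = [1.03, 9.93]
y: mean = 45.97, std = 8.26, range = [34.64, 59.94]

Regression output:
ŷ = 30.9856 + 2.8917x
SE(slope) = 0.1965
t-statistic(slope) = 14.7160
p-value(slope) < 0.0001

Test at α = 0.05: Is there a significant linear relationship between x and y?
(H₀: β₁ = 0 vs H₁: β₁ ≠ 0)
Since p-value < 0.0001 < α = 0.05, reject H₀ — the slope is significantly different from 0.

Hypothesis test for the slope coefficient:

H₀: β₁ = 0 (no linear relationship)
H₁: β₁ ≠ 0 (linear relationship exists)

Test statistic: t = β̂₁ / SE(β̂₁) = 2.8917 / 0.1965 = 14.7160

The p-value (<0.0001) is the probability, under H₀, of a t-statistic at least as extreme as |t| = 14.7160 (two-sided, df = n − 2 = 19).

Decision rule: reject H₀ if p-value < α.
p-value < 0.0001 < α = 0.05 → reject H₀.

At α = 0.05 the data do provide convincing evidence of a nonzero slope.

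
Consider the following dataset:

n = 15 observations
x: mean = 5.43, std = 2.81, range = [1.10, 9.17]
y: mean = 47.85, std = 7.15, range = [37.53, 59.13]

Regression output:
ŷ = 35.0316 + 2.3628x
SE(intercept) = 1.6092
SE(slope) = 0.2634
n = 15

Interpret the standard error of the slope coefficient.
SE(β̂₁) = 0.2634 is the estimated standard deviation of the slope estimate across repeated samples; relative to β̂₁ = 2.3628 that is 11.1%, a precise estimate.

What SE measures:
- The standard error quantifies the sampling variability of the coefficient estimate
- It is the estimated standard deviation of β̂₁ across hypothetical repeated samples of the same size
- Smaller SE → more precise estimate

Relative precision:
- SE / |β̂₁| = 0.2634 / 2.3628 = 11.1%
- Rule of thumb (under 20%: precise; 20% to under 50%: moderately precise; 50% or more: imprecise) → precise

Link to the t-test: t = β̂₁ / SE(β̂₁) = 2.3628 / 0.2634 = 8.9704, the statistic for H₀: β₁ = 0.

What drives SE(β̂₁): more residual scatter → larger SE; wider spread of x values → smaller SE; larger n (here n = 15) → smaller SE.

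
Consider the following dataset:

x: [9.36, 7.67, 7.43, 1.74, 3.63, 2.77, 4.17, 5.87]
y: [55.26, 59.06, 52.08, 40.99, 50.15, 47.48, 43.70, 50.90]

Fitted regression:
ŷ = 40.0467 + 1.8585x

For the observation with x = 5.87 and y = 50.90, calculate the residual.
Residual = -0.0561

The residual is the difference between the actual value and the predicted value:

Residual = y - ŷ

Step 1: Calculate predicted value
ŷ = 40.0467 + 1.8585 × 5.87
ŷ = 50.9561

Step 2: Calculate residual
Residual = 50.90 - 50.9561
Residual = -0.0561

The residual is negative, so the observed y = 50.90 sits below the regression line (the line overestimates it by 0.0561).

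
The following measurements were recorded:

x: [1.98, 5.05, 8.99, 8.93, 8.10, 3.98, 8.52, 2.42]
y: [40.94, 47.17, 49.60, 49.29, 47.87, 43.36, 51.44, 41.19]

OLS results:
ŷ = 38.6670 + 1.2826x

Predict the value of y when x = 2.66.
ŷ = 42.0787

Plug x = 2.66 into the fitted line:

ŷ = 38.6670 + 1.2826 × 2.66
ŷ = 38.6670 + 3.4117
ŷ = 42.0787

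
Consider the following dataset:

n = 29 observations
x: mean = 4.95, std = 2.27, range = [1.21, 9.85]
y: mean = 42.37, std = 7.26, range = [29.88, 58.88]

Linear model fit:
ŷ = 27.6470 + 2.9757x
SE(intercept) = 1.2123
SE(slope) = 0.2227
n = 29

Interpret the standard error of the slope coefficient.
SE(β̂₁) = 0.2227 is the estimated standard deviation of the slope estimate across repeated samples; relative to β̂₁ = 2.9757 that is 7.5%, a precise estimate.

What SE measures:
- The standard error quantifies the sampling variability of the coefficient estimate
- It is the estimated standard deviation of β̂₁ across hypothetical repeated samples of the same size
- Smaller SE → more precise estimate

Relative precision:
- SE / |β̂₁| = 0.2227 / 2.9757 = 7.5%
- Rule of thumb (under 20%: precise; 20% to under 50%: moderately precise; 50% or more: imprecise) → precise

Link to the t-test: t = β̂₁ / SE(β̂₁) = 2.9757 / 0.2227 = 13.3619, the statistic for H₀: β₁ = 0.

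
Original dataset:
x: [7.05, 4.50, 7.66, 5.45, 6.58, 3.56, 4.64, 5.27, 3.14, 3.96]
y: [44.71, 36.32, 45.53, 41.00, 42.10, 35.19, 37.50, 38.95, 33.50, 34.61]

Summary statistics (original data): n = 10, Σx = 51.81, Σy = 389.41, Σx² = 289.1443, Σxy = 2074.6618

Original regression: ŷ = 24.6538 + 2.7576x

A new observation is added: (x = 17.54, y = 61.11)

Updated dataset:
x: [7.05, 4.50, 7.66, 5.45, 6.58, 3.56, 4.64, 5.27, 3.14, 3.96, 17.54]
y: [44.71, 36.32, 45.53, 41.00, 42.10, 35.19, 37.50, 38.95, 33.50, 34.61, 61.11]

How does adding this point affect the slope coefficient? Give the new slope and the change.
Adding the point moves β₁ from 2.7576 to 1.9189, i.e. it decreases by 0.8387 (-30.4%).

x = 17.54 lies well outside the original x-range [3.14, 7.66] (x̄ ≈ 5.18), so this observation has high leverage and can move the slope substantially.

Step 1: Update the sums with the new point (n goes from 10 to 11)
Σx  = 51.81 + 17.54 = 69.35
Σy  = 389.41 + 61.11 = 450.52
Σx² = 289.1443 + 17.54² = 289.1443 + 307.6516 = 596.7959
Σxy = 2074.6618 + 17.54×61.11 = 2074.6618 + 1071.8694 = 3146.5312

Step 2: Recompute the slope with b₁ = (nΣxy − ΣxΣy) / (nΣx² − (Σx)²)
Numerator   = 11×3146.5312 − 69.35×450.52 = 34611.8432 − 31243.5620 = 3368.2812
Denominator = 11×596.7959 − 69.35² = 6564.7549 − 4809.4225 = 1755.3324
b₁(new) = 3368.2812 / 1755.3324 = 1.9189

(Same formula on the original sums: (10×2074.6618 − 51.81×389.41) / (10×289.1443 − 51.81²) = 571.2859 / 207.1669 = 2.7576, matching the given fit.)

Step 3: Change in slope
Δβ₁ = 1.9189 − 2.7576 = -0.8387
Relative change = -0.8387 / 2.7576 × 100% = -30.4%
→ the slope decreases when the point is added.

Because the point sits below the extension of the original line at a high-leverage x, it tilts the fit down.
In practice: examine leverage (hᵢ) and Cook's distance rather than deleting it automatically.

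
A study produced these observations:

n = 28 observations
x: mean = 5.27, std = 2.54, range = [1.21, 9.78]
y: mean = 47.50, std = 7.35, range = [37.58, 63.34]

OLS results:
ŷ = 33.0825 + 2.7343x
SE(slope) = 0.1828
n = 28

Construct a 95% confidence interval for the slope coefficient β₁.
The 95% CI for β₁ is (2.3586, 3.1100)

Confidence interval for the slope:

The 95% CI for β₁ is: β̂₁ ± t*(α/2, n-2) × SE(β̂₁)

Step 1: Find critical t-value
- Confidence level = 0.95
- Degrees of freedom = n - 2 = 28 - 2 = 26
- t*(α/2, 26) = 2.0555

Step 2: Calculate margin of error
Margin = 2.0555 × 0.1828 = 0.3757

Step 3: Construct interval
CI = 2.7343 ± 0.3757
CI = (2.3586, 3.1100)

Interpretation: intervals built this way capture the true β₁ in 95% of repeated samples; here the plausible range for the per-unit effect of x on y is 2.3586 to 3.1100.
Since 0 is outside the interval, a two-sided test at α = 0.05 would reject H₀: β₁ = 0.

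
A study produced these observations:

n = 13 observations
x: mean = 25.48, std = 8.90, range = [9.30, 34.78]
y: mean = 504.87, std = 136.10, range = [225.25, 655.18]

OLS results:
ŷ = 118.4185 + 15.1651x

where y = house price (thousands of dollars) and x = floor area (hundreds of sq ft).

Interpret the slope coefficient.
For each additional hundred sq ft of floor area, predicted house price increases by approximately 15.1651 thousand dollars.

The slope coefficient β₁ = 15.1651 represents the marginal effect of floor area on house price.

Interpretation:
- Floor area up by 1 hundred sq ft → predicted house price increases by 15.1651 thousand dollars
- The effect is assumed constant over the observed range of x (linearity)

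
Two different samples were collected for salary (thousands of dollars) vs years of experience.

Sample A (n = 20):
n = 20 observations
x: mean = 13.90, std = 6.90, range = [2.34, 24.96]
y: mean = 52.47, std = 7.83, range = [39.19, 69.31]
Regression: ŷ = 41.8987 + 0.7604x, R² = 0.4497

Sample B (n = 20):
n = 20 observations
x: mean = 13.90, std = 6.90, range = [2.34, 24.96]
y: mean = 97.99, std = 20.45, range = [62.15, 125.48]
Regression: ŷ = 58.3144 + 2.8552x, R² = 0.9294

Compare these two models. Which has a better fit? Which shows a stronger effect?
Model B has the better fit (R² = 0.9294 vs 0.4497). Model B shows the stronger effect (|β₁| = 2.8552 vs 0.7604).

Model Comparison:

Goodness of fit (R²):
- Model A: R² = 0.4497 → 44.97% of variance in salary explained
- Model B: R² = 0.9294 → 92.94% of variance in salary explained
- 0.9294 > 0.4497 → Model B has the better fit

Strength of effect — compare |β₁|:
- Model A: β₁ = 0.7604 → predicted salary rises 0.7604 thousand dollars per additional year of experience
- Model B: β₁ = 2.8552 → predicted salary rises 2.8552 thousand dollars per additional year of experience
- |0.7604| < |2.8552| → Model B shows the stronger marginal effect

Note: A better fit (higher R²) doesn't necessarily mean a more important relationship.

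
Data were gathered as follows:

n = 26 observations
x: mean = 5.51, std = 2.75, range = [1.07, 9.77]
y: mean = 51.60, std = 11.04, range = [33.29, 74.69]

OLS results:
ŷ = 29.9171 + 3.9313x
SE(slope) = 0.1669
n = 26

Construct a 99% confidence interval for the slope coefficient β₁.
The 99% CI for β₁ is (3.4645, 4.3981)

Confidence interval for the slope:

The 99% CI for β₁ is: β̂₁ ± t*(α/2, n-2) × SE(β̂₁)

Step 1: Find critical t-value
- Confidence level = 0.99
- Degrees of freedom = n - 2 = 26 - 2 = 24
- t*(α/2, 24) = 2.7969

Step 2: Calculate margin of error
Margin = 2.7969 × 0.1669 = 0.4668

Step 3: Construct interval
CI = 3.9313 ± 0.4668
CI = (3.4645, 4.3981)

Interpretation: We are 99% confident that the true slope β₁ lies between 3.4645 and 4.3981.
Since 0 is outside the interval, a two-sided test at α = 0.01 would reject H₀: β₁ = 0.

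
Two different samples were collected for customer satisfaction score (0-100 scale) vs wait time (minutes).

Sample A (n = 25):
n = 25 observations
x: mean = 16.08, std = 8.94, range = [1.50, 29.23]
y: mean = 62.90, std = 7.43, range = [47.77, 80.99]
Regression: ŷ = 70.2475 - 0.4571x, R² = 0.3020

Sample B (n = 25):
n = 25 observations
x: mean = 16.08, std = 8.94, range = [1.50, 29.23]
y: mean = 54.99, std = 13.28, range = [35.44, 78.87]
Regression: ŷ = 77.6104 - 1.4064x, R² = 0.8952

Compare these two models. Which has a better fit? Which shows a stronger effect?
Model B has the better fit (R² = 0.8952 vs 0.3020). Model B shows the stronger effect (|β₁| = 1.4064 vs 0.4571).

Model Comparison:

Which explains more variance? (R²)
- Model A: R² = 0.3020 → 30.20% of variance in satisfaction score explained
- Model B: R² = 0.8952 → 89.52% of variance in satisfaction score explained
- 0.8952 > 0.3020 → Model B has the better fit

Strength of effect — compare |β₁|:
- Model A: β₁ = -0.4571 → predicted satisfaction score falls 0.4571 points per additional minute of wait time
- Model B: β₁ = -1.4064 → predicted satisfaction score falls 1.4064 points per additional minute of wait time
- |-0.4571| < |-1.4064| → Model B shows the stronger marginal effect

Notes:
- A better fit (higher R²) doesn't necessarily mean a more important relationship.
- R² measures how tightly points cluster around the line; β₁ measures how steep the line is — they answer different questions.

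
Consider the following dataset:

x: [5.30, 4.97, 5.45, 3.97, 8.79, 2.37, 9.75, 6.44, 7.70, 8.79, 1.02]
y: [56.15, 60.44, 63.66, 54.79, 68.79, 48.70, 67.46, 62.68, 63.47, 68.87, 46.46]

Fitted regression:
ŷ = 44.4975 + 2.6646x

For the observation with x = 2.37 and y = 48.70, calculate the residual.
Residual = -2.1126

The residual is the difference between the actual value and the predicted value:

Residual = y - ŷ

Step 1: Calculate predicted value
ŷ = 44.4975 + 2.6646 × 2.37
ŷ = 50.8126

Step 2: Calculate residual
Residual = 48.70 - 50.8126
Residual = -2.1126

Sign check: y < ŷ, so the point is below the line and the fit overestimates here.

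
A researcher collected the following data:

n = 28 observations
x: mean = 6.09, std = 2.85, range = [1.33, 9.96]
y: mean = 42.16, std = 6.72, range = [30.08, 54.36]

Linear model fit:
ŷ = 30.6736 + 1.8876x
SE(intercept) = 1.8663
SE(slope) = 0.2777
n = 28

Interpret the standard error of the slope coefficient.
The slope 1.8876 is pinned down to within about ±0.2777 (one SE) by these data — relative uncertainty 14.7%, i.e. precise.

What SE measures:
- The standard error quantifies the sampling variability of the coefficient estimate
- It is the estimated standard deviation of β̂₁ across hypothetical repeated samples of the same size
- Smaller SE → more precise estimate

Relative precision:
- SE / |β̂₁| = 0.2777 / 1.8876 = 14.7%
- Rule of thumb (under 20%: precise; 20% to under 50%: moderately precise; 50% or more: imprecise) → precise

Rough 95% range (±2 SE): 1.8876 ± 0.5554 → (1.3322, 2.4430).

What drives SE(β̂₁): larger n (here n = 28) → smaller SE.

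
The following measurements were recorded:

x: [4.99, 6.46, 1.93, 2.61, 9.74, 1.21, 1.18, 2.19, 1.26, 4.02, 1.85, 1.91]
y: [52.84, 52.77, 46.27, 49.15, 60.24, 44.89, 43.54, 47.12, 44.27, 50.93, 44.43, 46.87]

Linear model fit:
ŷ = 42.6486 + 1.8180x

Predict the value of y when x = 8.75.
ŷ = 58.5561

Plug x = 8.75 into the fitted line:

ŷ = 42.6486 + 1.8180 × 8.75
ŷ = 42.6486 + 15.9075
ŷ = 58.5561

This is the fitted mean response at that x — an individual observation would come with a wider prediction interval.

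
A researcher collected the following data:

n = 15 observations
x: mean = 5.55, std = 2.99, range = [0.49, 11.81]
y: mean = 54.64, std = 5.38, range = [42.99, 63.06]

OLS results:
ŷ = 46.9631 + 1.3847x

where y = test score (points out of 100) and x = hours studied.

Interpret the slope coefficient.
An increase of one hour in study time is associated with a 1.3847 points increase in predicted test score.

The slope coefficient β₁ = 1.3847 represents the marginal effect of study time on test score.

Interpretation:
- Study time up by 1 hour → predicted test score increases by 1.3847 points
- The effect is assumed constant over the observed range of x (linearity)
- The sign (+) gives the direction; the magnitude 1.3847 gives the size of the effect per hour

The intercept β₀ = 46.9631 is the predicted test score when study time = 0.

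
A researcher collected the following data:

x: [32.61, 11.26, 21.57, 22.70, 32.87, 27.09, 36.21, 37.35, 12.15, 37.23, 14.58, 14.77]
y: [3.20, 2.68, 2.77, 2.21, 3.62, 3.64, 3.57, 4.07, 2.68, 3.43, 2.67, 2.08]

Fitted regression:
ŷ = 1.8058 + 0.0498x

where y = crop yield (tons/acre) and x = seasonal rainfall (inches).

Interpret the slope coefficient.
For each additional inch of rainfall, predicted crop yield increases by approximately 0.0498 tons/acre.

The slope coefficient β₁ = 0.0498 represents the marginal effect of rainfall on crop yield.

Interpretation:
- Rainfall up by 1 inch → predicted crop yield increases by 0.0498 tons/acre
- This is a linear approximation: the same per-unit change is assumed across the whole observed x range

The intercept β₀ = 1.8058 is the predicted crop yield when rainfall = 0; since the smallest observed x is 11.26, this is an extrapolation and mainly anchors the line.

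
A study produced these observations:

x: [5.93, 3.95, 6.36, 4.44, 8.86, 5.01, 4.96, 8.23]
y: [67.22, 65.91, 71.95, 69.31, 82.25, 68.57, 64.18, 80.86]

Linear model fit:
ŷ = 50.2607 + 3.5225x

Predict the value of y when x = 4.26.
ŷ = 65.2666

x = 4.26 lies inside the observed range [3.95, 8.86], so the fitted equation applies directly:

ŷ = 50.2607 + 3.5225 × 4.26
ŷ = 50.2607 + 15.0059
ŷ = 65.2666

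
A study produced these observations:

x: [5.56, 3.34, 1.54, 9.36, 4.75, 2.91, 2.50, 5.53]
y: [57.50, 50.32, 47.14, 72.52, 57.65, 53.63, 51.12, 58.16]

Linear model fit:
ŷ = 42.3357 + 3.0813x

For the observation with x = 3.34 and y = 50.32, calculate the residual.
Residual = -2.3072

The residual is the difference between the actual value and the predicted value:

Residual = y - ŷ

Step 1: Calculate predicted value
ŷ = 42.3357 + 3.0813 × 3.34
ŷ = 52.6272

Step 2: Calculate residual
Residual = 50.32 - 52.6272
Residual = -2.3072

Sign check: y < ŷ, so the point is below the line and the fit overestimates here.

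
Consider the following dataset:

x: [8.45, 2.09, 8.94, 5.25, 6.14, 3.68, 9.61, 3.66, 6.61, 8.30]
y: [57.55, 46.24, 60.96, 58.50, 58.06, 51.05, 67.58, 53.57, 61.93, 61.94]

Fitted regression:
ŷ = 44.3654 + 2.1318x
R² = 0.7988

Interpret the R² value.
About 79.88% of the variability in y is accounted for by the regression on x (R² = 0.7988) — a strong linear fit.

R² = 1 − SS_res/SS_tot compares the residual scatter to the total scatter of y about its mean.

Here R² = 0.7988:
- Explained: 79.88% of the variation in y
- Unexplained (residual): 100% − 79.88% = 20.12%
- Rule of thumb (below 0.3 weak; 0.3 to below 0.7 moderate; 0.7 and above strong) → strong

Note: R² never decreases when predictors are added, so it should not be used alone to compare models of different size.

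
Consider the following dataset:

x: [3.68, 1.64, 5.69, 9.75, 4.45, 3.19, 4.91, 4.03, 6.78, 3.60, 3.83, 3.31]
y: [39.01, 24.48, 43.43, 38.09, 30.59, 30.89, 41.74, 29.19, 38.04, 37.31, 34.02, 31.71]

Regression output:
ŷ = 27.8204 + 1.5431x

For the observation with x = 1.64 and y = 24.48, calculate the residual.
Residual = -5.8711

The residual is the difference between the actual value and the predicted value:

Residual = y - ŷ

Step 1: Calculate predicted value
ŷ = 27.8204 + 1.5431 × 1.64
ŷ = 30.3511

Step 2: Calculate residual
Residual = 24.48 - 30.3511
Residual = -5.8711

Sign check: y < ŷ, so the point is below the line and the fit overestimates here.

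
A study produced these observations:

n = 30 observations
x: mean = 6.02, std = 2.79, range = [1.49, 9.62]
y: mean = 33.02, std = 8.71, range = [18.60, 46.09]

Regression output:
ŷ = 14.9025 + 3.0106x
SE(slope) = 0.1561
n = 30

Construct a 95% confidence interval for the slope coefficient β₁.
The 95% CI for β₁ is (2.6908, 3.3304)

Confidence interval for the slope:

The 95% CI for β₁ is: β̂₁ ± t*(α/2, n-2) × SE(β̂₁)

Step 1: Find critical t-value
- Confidence level = 0.95
- Degrees of freedom = n - 2 = 30 - 2 = 28
- t*(α/2, 28) = 2.0484

Step 2: Calculate margin of error
Margin = 2.0484 × 0.1561 = 0.3198

Step 3: Construct interval
CI = 3.0106 ± 0.3198
CI = (2.6908, 3.3304)

Interpretation: each one-unit increase in x is associated with a change in mean y of between 2.6908 and 3.3304, with 95% confidence.
The interval does not include 0, suggesting a significant linear relationship.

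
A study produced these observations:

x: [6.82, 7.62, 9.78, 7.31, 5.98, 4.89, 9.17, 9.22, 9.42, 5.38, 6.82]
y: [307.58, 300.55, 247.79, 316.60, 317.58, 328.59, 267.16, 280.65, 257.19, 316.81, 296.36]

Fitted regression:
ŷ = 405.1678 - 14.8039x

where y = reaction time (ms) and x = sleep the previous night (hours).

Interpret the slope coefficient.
For each additional hour of sleep, predicted reaction time decreases by approximately 14.8039 ms.

The slope coefficient β₁ = -14.8039 represents the marginal effect of sleep on reaction time.

Interpretation:
- Sleep up by 1 hour → predicted reaction time decreases by 14.8039 ms
- This is a linear approximation: the same per-unit change is assumed across the whole observed x range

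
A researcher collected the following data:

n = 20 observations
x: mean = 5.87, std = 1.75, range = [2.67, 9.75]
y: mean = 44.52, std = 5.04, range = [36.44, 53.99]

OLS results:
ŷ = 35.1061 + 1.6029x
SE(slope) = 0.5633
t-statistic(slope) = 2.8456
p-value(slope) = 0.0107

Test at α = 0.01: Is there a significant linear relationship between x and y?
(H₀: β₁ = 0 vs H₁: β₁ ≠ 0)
p-value = 0.0107 ≥ α = 0.01, so we fail to reject H₀. The relationship is not significant.

Hypothesis test for the slope coefficient:

H₀: β₁ = 0 (no linear relationship)
H₁: β₁ ≠ 0 (linear relationship exists)

Test statistic: t = β̂₁ / SE(β̂₁) = 1.6029 / 0.5633 = 2.8456

With df = 18, the two-sided p-value for |t| = 2.8456 is 0.0107.

Decision rule: reject H₀ if p-value < α.
p-value = 0.0107 ≥ α = 0.01 → fail to reject H₀.

There is not sufficient evidence at the 1% significance level to conclude that a linear relationship exists between x and y.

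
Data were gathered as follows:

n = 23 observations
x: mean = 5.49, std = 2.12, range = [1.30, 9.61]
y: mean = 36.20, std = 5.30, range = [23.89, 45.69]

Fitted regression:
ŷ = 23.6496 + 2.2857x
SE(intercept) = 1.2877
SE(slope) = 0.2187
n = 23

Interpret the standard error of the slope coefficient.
SE(β̂₁) = 0.2187 is the estimated standard deviation of the slope estimate across repeated samples; relative to β̂₁ = 2.2857 that is 9.6%, a precise estimate.

SE(β̂₁) = 0.2187 says: if we drew many samples of n = 23 from the same population and refit each time, the fitted slopes would scatter with a standard deviation of roughly 0.2187 around the true β₁.

Relative precision:
- SE / |β̂₁| = 0.2187 / 2.2857 = 9.6%
- Rule of thumb (under 20%: precise; 20% to under 50%: moderately precise; 50% or more: imprecise) → precise

Link to the t-test: t = β̂₁ / SE(β̂₁) = 2.2857 / 0.2187 = 10.4513, the statistic for H₀: β₁ = 0.

What drives SE(β̂₁): more residual scatter → larger SE; wider spread of x values → smaller SE; larger n (here n = 23) → smaller SE.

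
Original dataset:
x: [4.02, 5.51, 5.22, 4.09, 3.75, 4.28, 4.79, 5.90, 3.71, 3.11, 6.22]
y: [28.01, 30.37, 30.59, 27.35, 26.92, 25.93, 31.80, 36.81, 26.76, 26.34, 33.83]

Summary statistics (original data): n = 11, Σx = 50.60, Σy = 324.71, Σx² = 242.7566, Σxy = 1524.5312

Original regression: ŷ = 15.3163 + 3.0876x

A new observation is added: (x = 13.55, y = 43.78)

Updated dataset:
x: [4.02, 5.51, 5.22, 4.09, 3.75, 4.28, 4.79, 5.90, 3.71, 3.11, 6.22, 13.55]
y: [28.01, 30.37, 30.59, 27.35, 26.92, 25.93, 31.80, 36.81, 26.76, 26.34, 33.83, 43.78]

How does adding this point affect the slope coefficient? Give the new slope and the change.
New slope β₁ = 1.7724 versus 3.0876 before: a change of -1.3152 (-42.6%).

x = 13.55 lies well outside the original x-range [3.11, 6.22] (x̄ ≈ 4.60), so this observation has high leverage and can move the slope substantially.

Step 1: Update the sums with the new point (n goes from 11 to 12)
Σx  = 50.60 + 13.55 = 64.15
Σy  = 324.71 + 43.78 = 368.49
Σx² = 242.7566 + 13.55² = 242.7566 + 183.6025 = 426.3591
Σxy = 1524.5312 + 13.55×43.78 = 1524.5312 + 593.2190 = 2117.7502

Step 2: Recompute the slope with b₁ = (nΣxy − ΣxΣy) / (nΣx² − (Σx)²)
Numerator   = 12×2117.7502 − 64.15×368.49 = 25413.0024 − 23638.6335 = 1774.3689
Denominator = 12×426.3591 − 64.15² = 5116.3092 − 4115.2225 = 1001.0867
b₁(new) = 1774.3689 / 1001.0867 = 1.7724

(Same formula on the original sums: (11×1524.5312 − 50.60×324.71) / (11×242.7566 − 50.60²) = 339.5172 / 109.9626 = 3.0876, matching the given fit.)

Step 3: Change in slope
Δβ₁ = 1.7724 − 3.0876 = -1.3152
Relative change = -1.3152 / 3.0876 × 100% = -42.6%
→ the slope decreases when the point is added.

Because the point sits below the extension of the original line at a high-leverage x, it tilts the fit down.
In practice: investigate whether it comes from the same population as the rest of the sample; check such a point for data-entry or measurement error.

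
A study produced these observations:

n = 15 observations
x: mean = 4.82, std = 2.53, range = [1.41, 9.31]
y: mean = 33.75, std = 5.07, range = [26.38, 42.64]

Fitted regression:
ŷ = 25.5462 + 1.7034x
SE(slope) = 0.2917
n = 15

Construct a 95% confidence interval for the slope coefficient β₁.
The 95% CI for β₁ is (1.0732, 2.3336)

Confidence interval for the slope:

The 95% CI for β₁ is: β̂₁ ± t*(α/2, n-2) × SE(β̂₁)

Step 1: Find critical t-value
- Confidence level = 0.95
- Degrees of freedom = n - 2 = 15 - 2 = 13
- t*(α/2, 13) = 2.1604

Step 2: Calculate margin of error
Margin = 2.1604 × 0.2917 = 0.6302

Step 3: Construct interval
CI = 1.7034 ± 0.6302
CI = (1.0732, 2.3336)

Interpretation: intervals built this way capture the true β₁ in 95% of repeated samples; here the plausible range for the per-unit effect of x on y is 1.0732 to 2.3336.
The interval does not include 0, suggesting a significant linear relationship.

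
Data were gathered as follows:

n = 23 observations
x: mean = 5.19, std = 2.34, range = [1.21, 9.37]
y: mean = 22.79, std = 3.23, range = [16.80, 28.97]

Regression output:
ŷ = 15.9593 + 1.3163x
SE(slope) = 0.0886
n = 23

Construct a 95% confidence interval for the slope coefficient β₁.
The 95% CI for β₁ is (1.1320, 1.5006)

Confidence interval for the slope:

The 95% CI for β₁ is: β̂₁ ± t*(α/2, n-2) × SE(β̂₁)

Step 1: Find critical t-value
- Confidence level = 0.95
- Degrees of freedom = n - 2 = 23 - 2 = 21
- t*(α/2, 21) = 2.0796

Step 2: Calculate margin of error
Margin = 2.0796 × 0.0886 = 0.1843

Step 3: Construct interval
CI = 1.3163 ± 0.1843
CI = (1.1320, 1.5006)

Interpretation: intervals built this way capture the true β₁ in 95% of repeated samples; here the plausible range for the per-unit effect of x on y is 1.1320 to 1.5006.
The interval does not include 0, suggesting a significant linear relationship.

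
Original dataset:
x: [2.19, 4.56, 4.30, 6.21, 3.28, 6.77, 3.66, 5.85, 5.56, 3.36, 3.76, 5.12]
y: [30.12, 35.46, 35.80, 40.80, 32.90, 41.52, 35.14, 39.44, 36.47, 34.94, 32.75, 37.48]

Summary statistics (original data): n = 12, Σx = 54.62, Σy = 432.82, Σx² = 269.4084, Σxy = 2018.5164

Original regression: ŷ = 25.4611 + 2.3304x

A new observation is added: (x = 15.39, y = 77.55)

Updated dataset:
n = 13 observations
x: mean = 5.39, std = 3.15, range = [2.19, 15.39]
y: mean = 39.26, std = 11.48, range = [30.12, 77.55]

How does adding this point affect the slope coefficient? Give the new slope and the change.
Adding the point moves β₁ from 2.3304 to 3.5864, i.e. it increases by 1.2560 (+53.9%).

x = 15.39 lies well outside the original x-range [2.19, 6.77] (x̄ ≈ 4.55), so this observation has high leverage and can move the slope substantially.

Step 1: Update the sums with the new point (n goes from 12 to 13)
Σx  = 54.62 + 15.39 = 70.01
Σy  = 432.82 + 77.55 = 510.37
Σx² = 269.4084 + 15.39² = 269.4084 + 236.8521 = 506.2605
Σxy = 2018.5164 + 15.39×77.55 = 2018.5164 + 1193.4945 = 3212.0109

Step 2: Recompute the slope with b₁ = (nΣxy − ΣxΣy) / (nΣx² − (Σx)²)
Numerator   = 13×3212.0109 − 70.01×510.37 = 41756.1417 − 35731.0037 = 6025.1380
Denominator = 13×506.2605 − 70.01² = 6581.3865 − 4901.4001 = 1679.9864
b₁(new) = 6025.1380 / 1679.9864 = 3.5864

(Same formula on the original sums: (12×2018.5164 − 54.62×432.82) / (12×269.4084 − 54.62²) = 581.5684 / 249.5564 = 2.3304, matching the given fit.)

Step 3: Change in slope
Δβ₁ = 3.5864 − 2.3304 = +1.2560
Relative change = +1.2560 / 2.3304 × 100% = +53.9%
→ the slope increases when the point is added.

A high-leverage point only changes the slope if it is off the original line; here y = 77.55 is above the original trend, so the slope increases.
In practice: investigate whether it comes from the same population as the rest of the sample.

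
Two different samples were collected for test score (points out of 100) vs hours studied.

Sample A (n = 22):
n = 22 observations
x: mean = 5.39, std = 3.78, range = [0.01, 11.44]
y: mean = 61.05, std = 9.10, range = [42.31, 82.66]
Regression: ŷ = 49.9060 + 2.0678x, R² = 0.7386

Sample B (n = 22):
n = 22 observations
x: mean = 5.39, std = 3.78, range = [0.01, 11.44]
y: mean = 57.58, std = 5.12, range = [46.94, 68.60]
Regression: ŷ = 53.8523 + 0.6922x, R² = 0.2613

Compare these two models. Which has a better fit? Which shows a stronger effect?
Model A has the better fit (R² = 0.7386 vs 0.2613). Model A shows the stronger effect (|β₁| = 2.0678 vs 0.6922).

Model Comparison:

Which explains more variance? (R²)
- Model A: R² = 0.7386 → 73.86% of variance in test score explained
- Model B: R² = 0.2613 → 26.13% of variance in test score explained
- 0.7386 > 0.2613 → Model A has the better fit

Which has the larger per-hour effect? (|β₁|)
- Model A: β₁ = 2.0678 → predicted test score rises 2.0678 points per additional hour of study time
- Model B: β₁ = 0.6922 → predicted test score rises 0.6922 points per additional hour of study time
- |2.0678| > |0.6922| → Model A shows the stronger marginal effect

Note: A better fit (higher R²) doesn't necessarily mean a more important relationship.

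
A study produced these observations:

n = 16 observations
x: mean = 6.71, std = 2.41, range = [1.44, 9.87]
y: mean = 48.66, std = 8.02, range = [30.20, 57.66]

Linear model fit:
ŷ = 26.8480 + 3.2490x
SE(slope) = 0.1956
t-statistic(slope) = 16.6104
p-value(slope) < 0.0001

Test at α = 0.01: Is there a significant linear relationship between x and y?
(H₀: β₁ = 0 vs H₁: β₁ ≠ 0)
Since p-value < 0.0001 < α = 0.01, reject H₀ — the slope is significantly different from 0.

Hypothesis test for the slope coefficient:

H₀: β₁ = 0 (no linear relationship)
H₁: β₁ ≠ 0 (linear relationship exists)

Test statistic: t = β̂₁ / SE(β̂₁) = 3.2490 / 0.1956 = 16.6104

p < 0.0001: how often a slope estimate this far from 0 (in SE units) would arise by chance if β₁ were truly 0.

Decision rule: reject H₀ if p-value < α.
p-value < 0.0001 < α = 0.01 → reject H₀.

Conclusion: the linear association between x and y is significant at the 1% level.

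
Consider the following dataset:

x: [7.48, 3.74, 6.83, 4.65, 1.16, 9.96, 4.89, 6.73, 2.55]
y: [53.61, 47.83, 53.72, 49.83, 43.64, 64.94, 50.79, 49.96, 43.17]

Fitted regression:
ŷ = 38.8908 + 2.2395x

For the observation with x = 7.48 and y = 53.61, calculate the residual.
Residual = -2.0323

The residual is the difference between the actual value and the predicted value:

Residual = y - ŷ

Step 1: Calculate predicted value
ŷ = 38.8908 + 2.2395 × 7.48
ŷ = 55.6423

Step 2: Calculate residual
Residual = 53.61 - 55.6423
Residual = -2.0323

Interpretation: the model overestimates the actual value by 2.0323 at this point (negative residual → observation lies below the fitted line).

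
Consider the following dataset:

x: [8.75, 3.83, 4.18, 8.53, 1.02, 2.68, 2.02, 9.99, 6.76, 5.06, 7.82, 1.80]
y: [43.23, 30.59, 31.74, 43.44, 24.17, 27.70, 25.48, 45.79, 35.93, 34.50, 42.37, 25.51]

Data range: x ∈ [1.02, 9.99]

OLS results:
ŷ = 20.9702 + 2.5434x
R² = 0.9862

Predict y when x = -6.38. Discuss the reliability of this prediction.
ŷ = 4.7433, but this is extrapolation (below the data range [1.02, 9.99]) and may be unreliable.

Prediction calculation:
ŷ = 20.9702 + 2.5434 × (-6.38)
ŷ = 4.7433

Reliability:
- Data range: x ∈ [1.02, 9.99]
- Prediction point: x = -6.38 is 7.40 units below the observed range → this is EXTRAPOLATION, not interpolation

Why that matters here:
- Real relationships often flatten, saturate, or turn nonlinear at extremes
- The linear relationship may not hold outside the observed range
- The standard error of prediction grows with (x − x̄)², and x = -6.38 is far from x̄ = 5.20

A defensible statement: 'if the linear trend continued to x = -6.38, y would be about 4.7433' — the premise is untested.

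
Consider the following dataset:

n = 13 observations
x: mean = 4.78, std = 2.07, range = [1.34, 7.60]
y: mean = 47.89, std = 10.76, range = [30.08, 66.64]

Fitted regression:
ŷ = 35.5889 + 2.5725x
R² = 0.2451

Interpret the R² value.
The model explains 24.51% of the variance in y (R² = 0.2451), leaving 75.49% unexplained; the fit is weak.

The coefficient of determination R² is the fraction of the total variation in y that the fitted line accounts for.

Here R² = 0.2451:
- Explained: 24.51% of the variation in y
- Unexplained (residual): 100% − 24.51% = 75.49%
- Rule of thumb (below 0.3 weak; 0.3 to below 0.7 moderate; 0.7 and above strong) → weak

Note: R² says nothing about causation, and a high R² does not by itself mean the linear form is appropriate — check the residuals.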